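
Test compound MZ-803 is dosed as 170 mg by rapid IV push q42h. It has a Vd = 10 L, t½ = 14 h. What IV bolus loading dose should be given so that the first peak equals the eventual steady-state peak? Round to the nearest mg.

194 mg

f = (1/2)^(42/14) ≈ 0.125000; accumulation ratio R = 1/(1−f) ≈ 1.14286.
Loading dose to hit Cmax,ss on first dose: D_load = D_maint·R ≈ 170 × 1.14286 ≈ 194.29 mg.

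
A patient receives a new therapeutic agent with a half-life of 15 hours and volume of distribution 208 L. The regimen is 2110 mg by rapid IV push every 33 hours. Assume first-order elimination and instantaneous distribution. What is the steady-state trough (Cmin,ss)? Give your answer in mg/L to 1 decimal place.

2.8 mg/L

k = ln2/t½ = ln2/15 ≈ 0.046210 h⁻¹; fraction remaining f = e^(−kτ) = e^(−0.046210×33) ≈ 0.2176.
Accumulation ratio R = 1/(1 − f) ≈ 1/0.7824 ≈ 1.2781.
Single-dose peak C₀ = D/Vd = 2110/208 ≈ 10.144 mg/L.
Steady-state peak Cmax,ss = C₀·R ≈ 10.144 × 1.2781 ≈ 12.965 mg/L.
Steady-state trough Cmin,ss = Cmax,ss·f ≈ 12.965 × 0.2176 ≈ 2.821 mg/L.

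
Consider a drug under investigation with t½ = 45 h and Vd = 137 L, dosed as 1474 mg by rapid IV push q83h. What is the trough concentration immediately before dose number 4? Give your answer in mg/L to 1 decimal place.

f = (1/2)^(τ/t½) = (1/2)^(83/45) ≈ 0.2785.
C₀ = D/Vd = 1474/137 ≈ 10.759 mg/L.
Before the 4th dose, 3 doses have been given. Superposition: Cmin = C₀·(f + f² + … + f^3).
≈ 10.759 × (0.2785 + 0.0776 + 0.0216) ≈ 10.759 × 0.3777 ≈ 4.064 mg/L.

4.1 mg/L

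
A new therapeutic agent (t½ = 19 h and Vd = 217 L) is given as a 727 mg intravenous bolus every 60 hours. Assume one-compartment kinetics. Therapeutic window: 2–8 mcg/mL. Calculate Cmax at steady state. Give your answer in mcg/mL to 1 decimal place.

3.8 mcg/mL

τ/t½ = 60/19 ≈ 3.1579, so fraction remaining f = (1/2)^(60/19) ≈ 0.1120.
Accumulation ratio R = 1/(1 − f) ≈ 1/0.8880 ≈ 1.1261.
Single-dose peak C₀ = D/Vd = 727/217 ≈ 3.350 mcg/mL.
Steady-state peak Cmax,ss = C₀·R ≈ 3.350 × 1.1261 ≈ 3.772 mcg/mL.
Peak 3.8 mcg/mL vs MTC 8 mcg/mL: below toxic threshold.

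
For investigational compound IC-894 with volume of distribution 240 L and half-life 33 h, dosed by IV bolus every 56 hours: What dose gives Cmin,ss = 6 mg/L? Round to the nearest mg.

3229 mg

τ/t½ = 56/33 ≈ 1.697, so f = (1/2)^(56/33) ≈ 0.308433.
Cmin,ss = (D/Vd)·f/(1−f), so D = Cmin,ss·Vd·(1−f)/f.
D = 6 × 240 × (1−f)/f ≈ 6 × 240 × 2.24220 ≈ 3228.77 mg.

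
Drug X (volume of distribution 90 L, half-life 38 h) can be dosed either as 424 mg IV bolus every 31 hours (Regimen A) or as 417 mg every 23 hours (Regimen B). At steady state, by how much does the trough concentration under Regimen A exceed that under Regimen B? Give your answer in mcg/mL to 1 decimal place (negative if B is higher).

-2.7 mcg/mL

Regimen A: f = (1/2)^(31/38) ≈ 0.5681; Cmin,ss = (424/90)·f/(1−f) ≈ 6.197 mcg/mL.
Regimen B: f = (1/2)^(23/38) ≈ 0.6574; Cmin,ss = (417/90)·f/(1−f) ≈ 8.891 mcg/mL.
Difference ≈ 6.197 − 8.891 ≈ -2.694 mcg/mL.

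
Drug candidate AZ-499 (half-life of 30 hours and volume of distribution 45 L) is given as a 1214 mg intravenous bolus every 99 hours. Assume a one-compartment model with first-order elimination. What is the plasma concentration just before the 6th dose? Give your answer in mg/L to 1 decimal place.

f = (1/2)^(τ/t½) = (1/2)^(99/30) ≈ 0.1015.
C₀ = D/Vd = 1214/45 ≈ 26.978 mg/L.
Before the 6th dose, 5 doses have been given. Superposition: Cmin = C₀·(f + f² + … + f^5).
≈ 26.978 × (0.1015 + 0.0103 + 0.0010 + 0.0001 + 0.0000) ≈ 26.978 × 0.1129 ≈ 3.046 mg/L.

3.0 mg/L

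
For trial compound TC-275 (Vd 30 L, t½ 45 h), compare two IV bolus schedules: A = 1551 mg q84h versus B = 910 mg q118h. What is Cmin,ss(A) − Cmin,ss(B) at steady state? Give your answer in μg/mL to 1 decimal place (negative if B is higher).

13.7 μg/mL

Regimen A: f = (1/2)^(84/45) ≈ 0.2742; Cmin,ss = (1551/30)·f/(1−f) ≈ 19.532 μg/mL.
Regimen B: f = (1/2)^(118/45) ≈ 0.1624; Cmin,ss = (910/30)·f/(1−f) ≈ 5.881 μg/mL.
Difference ≈ 19.532 − 5.881 ≈ 13.651 μg/mL.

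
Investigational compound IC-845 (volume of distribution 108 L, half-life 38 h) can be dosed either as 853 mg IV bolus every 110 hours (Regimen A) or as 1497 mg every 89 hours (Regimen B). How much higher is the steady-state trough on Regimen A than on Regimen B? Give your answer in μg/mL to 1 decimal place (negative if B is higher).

-2.2 μg/mL

Regimen A: f = (1/2)^(110/38) ≈ 0.1345; Cmin,ss = (853/108)·f/(1−f) ≈ 1.227 μg/mL.
Regimen B: f = (1/2)^(89/38) ≈ 0.1972; Cmin,ss = (1497/108)·f/(1−f) ≈ 3.405 μg/mL.
Difference ≈ 1.227 − 3.405 ≈ -2.178 μg/mL.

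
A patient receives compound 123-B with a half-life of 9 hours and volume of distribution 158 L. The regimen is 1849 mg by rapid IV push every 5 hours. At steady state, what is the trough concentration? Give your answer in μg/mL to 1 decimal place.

24.9 μg/mL

Over one 5-h interval, 5/9 ≈ 0.55556 half-lives elapse, leaving f ≈ 0.6804 of each dose.
At steady state, accumulation factor R = 1/(1 − e^(−kτ)) ≈ 3.1289.
Each bolus raises the concentration by D/Vd = 1849/158 ≈ 11.703 μg/mL.
Steady-state peak Cmax,ss = C₀·R ≈ 11.703 × 3.1289 ≈ 36.618 μg/mL.
Steady-state trough Cmin,ss = Cmax,ss·f ≈ 36.618 × 0.6804 ≈ 24.915 μg/mL.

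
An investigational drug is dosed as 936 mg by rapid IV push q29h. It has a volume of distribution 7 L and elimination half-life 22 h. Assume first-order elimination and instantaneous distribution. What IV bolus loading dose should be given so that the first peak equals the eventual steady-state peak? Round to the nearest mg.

1563 mg

f = (1/2)^(29/22) ≈ 0.401040; accumulation ratio R = 1/(1−f) ≈ 1.66956.
Loading dose to hit Cmax,ss on first dose: D_load = D_maint·R ≈ 936 × 1.66956 ≈ 1562.71 mg.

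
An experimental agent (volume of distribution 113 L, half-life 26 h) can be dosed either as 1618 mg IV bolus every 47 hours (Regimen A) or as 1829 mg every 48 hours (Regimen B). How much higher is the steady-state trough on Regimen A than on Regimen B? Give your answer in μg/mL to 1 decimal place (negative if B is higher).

-0.5 μg/mL

Regimen A: f = (1/2)^(47/26) ≈ 0.2856; Cmin,ss = (1618/113)·f/(1−f) ≈ 5.724 μg/mL.
Regimen B: f = (1/2)^(48/26) ≈ 0.2781; Cmin,ss = (1829/113)·f/(1−f) ≈ 6.235 μg/mL.
Difference ≈ 5.724 − 6.235 ≈ -0.511 μg/mL.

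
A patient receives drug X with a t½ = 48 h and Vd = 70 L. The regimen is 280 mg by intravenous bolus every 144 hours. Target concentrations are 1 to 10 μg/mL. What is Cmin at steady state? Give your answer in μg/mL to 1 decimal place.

0.6 μg/mL

The dosing interval is 3 half-lives, so f = 2^(−3) = 0.125.
Accumulation ratio R = 1/(1 − f) = 1/0.875 = 8/7.
Single-dose peak C₀ = D/Vd = 280/70 = 4 μg/mL.
Steady-state peak Cmax,ss = C₀·R = 4 × 8/7 ≈ 4.571 μg/mL.
Steady-state trough Cmin,ss = Cmax,ss·f ≈ 4.571 × 0.125 ≈ 0.571 μg/mL.
Trough 0.6 μg/mL vs MEC 1 μg/mL: subtherapeutic.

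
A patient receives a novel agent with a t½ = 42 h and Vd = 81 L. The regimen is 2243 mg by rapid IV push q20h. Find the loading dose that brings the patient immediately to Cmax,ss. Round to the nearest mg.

7979 mg

f = (1/2)^(20/42) ≈ 0.718873; accumulation ratio R = 1/(1−f) ≈ 3.55711.
Loading dose to hit Cmax,ss on first dose: D_load = D_maint·R ≈ 2243 × 3.55711 ≈ 7978.60 mg.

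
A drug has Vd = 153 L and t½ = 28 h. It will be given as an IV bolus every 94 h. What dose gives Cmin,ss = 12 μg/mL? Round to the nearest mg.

τ/t½ = 94/28 ≈ 3.3571, so f = (1/2)^(94/28) ≈ 0.097589.
Cmin,ss = (D/Vd)·f/(1−f), so D = Cmin,ss·Vd·(1−f)/f.
D = 12 × 153 × (1−f)/f ≈ 12 × 153 × 9.24706 ≈ 16977.60 mg.

16978 mg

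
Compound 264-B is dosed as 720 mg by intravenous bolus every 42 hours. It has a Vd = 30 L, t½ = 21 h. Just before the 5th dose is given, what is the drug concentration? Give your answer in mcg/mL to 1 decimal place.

f = (1/2)^(τ/t½) = (1/2)^(42/21) ≈ 0.2500.
C₀ = D/Vd = 720/30 ≈ 24.000 mcg/mL.
Before the 5th dose, 4 doses have been given. Superposition: Cmin = C₀·(f + f² + … + f^4).
≈ 24.000 × (0.2500 + 0.0625 + 0.0156 + 0.0039) ≈ 24.000 × 0.3320 ≈ 7.968 mcg/mL.

8.0 mcg/mL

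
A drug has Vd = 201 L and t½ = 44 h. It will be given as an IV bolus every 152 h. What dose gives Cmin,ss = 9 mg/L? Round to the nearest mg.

τ/t½ = 152/44 ≈ 3.4545, so f = (1/2)^(152/44) ≈ 0.091218.
Cmin,ss = (D/Vd)·f/(1−f), so D = Cmin,ss·Vd·(1−f)/f.
D = 9 × 201 × (1−f)/f ≈ 9 × 201 × 9.96275 ≈ 18022.61 mg.

18023 mg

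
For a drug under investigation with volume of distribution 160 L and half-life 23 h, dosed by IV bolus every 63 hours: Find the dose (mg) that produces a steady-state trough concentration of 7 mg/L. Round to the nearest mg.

τ/t½ = 63/23 ≈ 2.7391, so f = (1/2)^(63/23) ≈ 0.149775.
Cmin,ss = (D/Vd)·f/(1−f), so D = Cmin,ss·Vd·(1−f)/f.
D = 7 × 160 × (1−f)/f ≈ 7 × 160 × 5.67668 ≈ 6357.88 mg.

6358 mg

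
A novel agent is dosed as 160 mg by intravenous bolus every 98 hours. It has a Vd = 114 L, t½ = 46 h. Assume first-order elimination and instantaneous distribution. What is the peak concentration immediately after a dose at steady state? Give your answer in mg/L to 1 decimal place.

1.8 mg/L

τ/t½ = 98/46 ≈ 2.1304, so fraction remaining f = (1/2)^(98/46) ≈ 0.2284.
Accumulation ratio R = 1/(1 − f) ≈ 1/0.7716 ≈ 1.2960.
Each bolus raises the concentration by D/Vd = 160/114 ≈ 1.404 mg/L.
Steady-state peak Cmax,ss = C₀·R ≈ 1.404 × 1.2960 ≈ 1.820 mg/L.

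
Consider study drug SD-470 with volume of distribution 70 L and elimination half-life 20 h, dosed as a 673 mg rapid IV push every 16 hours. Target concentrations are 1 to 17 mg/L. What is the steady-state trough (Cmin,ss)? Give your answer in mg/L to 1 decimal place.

τ/t½ = 16/20 ≈ 0.8, so fraction remaining f = (1/2)^(16/20) ≈ 0.5743.
At steady state, accumulation factor R = 1/(1 − e^(−kτ)) ≈ 2.3491.
Single-dose peak C₀ = D/Vd = 673/70 ≈ 9.614 mg/L.
Steady-state peak Cmax,ss = C₀·R ≈ 9.614 × 2.3491 ≈ 22.584 mg/L.
Steady-state trough Cmin,ss = Cmax,ss·f ≈ 22.584 × 0.5743 ≈ 12.970 mg/L.
Trough 13.0 mg/L vs MEC 1 mg/L: adequate.

13.0 mg/L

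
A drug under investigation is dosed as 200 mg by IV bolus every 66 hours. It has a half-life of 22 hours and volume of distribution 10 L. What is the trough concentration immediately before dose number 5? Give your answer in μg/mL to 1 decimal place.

2.9 μg/mL

f = (1/2)^(τ/t½) = (1/2)^(66/22) ≈ 0.1250.
C₀ = D/Vd = 200/10 ≈ 20.000 μg/mL.
Before the 5th dose, 4 doses have been given. Superposition: Cmin = C₀·(f + f² + … + f^4).
≈ 20.000 × (0.1250 + 0.0156 + 0.0020 + 0.0002) ≈ 20.000 × 0.1428 ≈ 2.856 μg/mL.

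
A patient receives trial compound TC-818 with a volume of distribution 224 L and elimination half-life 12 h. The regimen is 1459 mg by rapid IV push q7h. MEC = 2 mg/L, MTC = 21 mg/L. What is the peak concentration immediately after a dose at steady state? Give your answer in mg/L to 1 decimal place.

τ/t½ = 7/12 ≈ 0.58333, so fraction remaining f = (1/2)^(7/12) ≈ 0.6674.
Accumulation ratio R = 1/(1 − f) ≈ 1/0.3326 ≈ 3.0066.
Each bolus raises the concentration by D/Vd = 1459/224 ≈ 6.513 mg/L.
Cmax,ss = C₀/(1 − f) ≈ 6.513/0.3326 ≈ 19.582 mg/L.
Peak 19.6 mg/L vs MTC 21 mg/L: below toxic threshold.

19.6 mg/L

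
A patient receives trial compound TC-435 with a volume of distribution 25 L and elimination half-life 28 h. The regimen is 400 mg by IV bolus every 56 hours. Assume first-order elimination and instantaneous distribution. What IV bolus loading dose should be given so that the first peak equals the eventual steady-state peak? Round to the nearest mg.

f = (1/2)^(56/28) ≈ 0.250000; accumulation ratio R = 1/(1−f) ≈ 1.33333.
Loading dose to hit Cmax,ss on first dose: D_load = D_maint·R ≈ 400 × 1.33333 ≈ 533.33 mg.

533 mg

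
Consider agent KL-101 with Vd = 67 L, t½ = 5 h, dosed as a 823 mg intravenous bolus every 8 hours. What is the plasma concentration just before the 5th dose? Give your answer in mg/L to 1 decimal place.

6.0 mg/L

f = (1/2)^(τ/t½) = (1/2)^(8/5) ≈ 0.3299.
C₀ = D/Vd = 823/67 ≈ 12.284 mg/L.
Before the 5th dose, 4 doses have been given. Superposition: Cmin = C₀·(f + f² + … + f^4).
≈ 12.284 × (0.3299 + 0.1088 + 0.0359 + 0.0118) ≈ 12.284 × 0.4864 ≈ 5.975 mg/L.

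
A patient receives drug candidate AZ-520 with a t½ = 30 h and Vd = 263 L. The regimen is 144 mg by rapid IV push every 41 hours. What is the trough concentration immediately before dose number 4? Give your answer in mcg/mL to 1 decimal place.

f = (1/2)^(τ/t½) = (1/2)^(41/30) ≈ 0.3878.
C₀ = D/Vd = 144/263 ≈ 0.548 mcg/mL.
Before the 4th dose, 3 doses have been given. Superposition: Cmin = C₀·(f + f² + … + f^3).
≈ 0.548 × (0.3878 + 0.1504 + 0.0583) ≈ 0.548 × 0.5965 ≈ 0.327 mcg/mL.

0.3 mcg/mL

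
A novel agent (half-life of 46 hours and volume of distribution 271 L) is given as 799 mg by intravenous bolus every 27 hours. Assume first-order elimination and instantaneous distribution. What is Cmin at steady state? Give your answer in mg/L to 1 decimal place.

Over one 27-h interval, 27/46 ≈ 0.58696 half-lives elapse, leaving f ≈ 0.6657 of each dose.
At steady state, accumulation factor R = 1/(1 − e^(−kτ)) ≈ 2.9913.
Single-dose peak C₀ = D/Vd = 799/271 ≈ 2.948 mg/L.
Cmax,ss = C₀/(1 − f) ≈ 2.948/0.3343 ≈ 8.818 mg/L.
One interval later, Cmin,ss = Cmax,ss·e^(−kτ) ≈ 8.818 × 0.6657 ≈ 5.870 mg/L.

5.9 mg/L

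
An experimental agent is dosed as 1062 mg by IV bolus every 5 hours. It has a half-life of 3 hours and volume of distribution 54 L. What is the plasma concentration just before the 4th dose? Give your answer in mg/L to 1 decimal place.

8.8 mg/L

f = (1/2)^(τ/t½) = (1/2)^(5/3) ≈ 0.3150.
C₀ = D/Vd = 1062/54 ≈ 19.667 mg/L.
Before the 4th dose, 3 doses have been given. Superposition: Cmin = C₀·(f + f² + … + f^3).
≈ 19.667 × (0.3150 + 0.0992 + 0.0313) ≈ 19.667 × 0.4455 ≈ 8.762 mg/L.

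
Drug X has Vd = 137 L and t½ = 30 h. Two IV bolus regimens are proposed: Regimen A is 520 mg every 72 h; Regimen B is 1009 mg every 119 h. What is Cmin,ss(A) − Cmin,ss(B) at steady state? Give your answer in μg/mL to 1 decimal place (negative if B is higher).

0.4 μg/mL

Regimen A: f = (1/2)^(72/30) ≈ 0.1895; Cmin,ss = (520/137)·f/(1−f) ≈ 0.887 μg/mL.
Regimen B: f = (1/2)^(119/30) ≈ 0.0640; Cmin,ss = (1009/137)·f/(1−f) ≈ 0.504 μg/mL.
Difference ≈ 0.887 − 0.504 ≈ 0.383 μg/mL.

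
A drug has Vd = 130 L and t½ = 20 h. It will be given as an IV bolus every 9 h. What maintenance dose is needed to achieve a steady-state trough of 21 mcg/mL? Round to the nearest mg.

τ/t½ = 9/20 ≈ 0.45, so f = (1/2)^(9/20) ≈ 0.732043.
Cmin,ss = (D/Vd)·f/(1−f), so D = Cmin,ss·Vd·(1−f)/f.
D = 21 × 130 × (1−f)/f ≈ 21 × 130 × 0.36604 ≈ 999.29 mg.

999 mg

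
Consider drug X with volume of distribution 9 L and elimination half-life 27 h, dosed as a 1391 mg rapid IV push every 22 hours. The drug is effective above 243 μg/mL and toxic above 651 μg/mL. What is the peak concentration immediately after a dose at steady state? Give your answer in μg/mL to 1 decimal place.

k = ln2/t½ = ln2/27 ≈ 0.025672 h⁻¹; fraction remaining f = e^(−kτ) = e^(−0.025672×22) ≈ 0.5685.
At steady state, accumulation factor R = 1/(1 − e^(−kτ)) ≈ 2.3175.
Single-dose peak C₀ = D/Vd = 1391/9 ≈ 154.556 μg/mL.
Steady-state peak Cmax,ss = C₀·R ≈ 154.556 × 2.3175 ≈ 358.184 μg/mL.
Peak 358.2 μg/mL vs MTC 651 μg/mL: below toxic threshold.

358.2 μg/mL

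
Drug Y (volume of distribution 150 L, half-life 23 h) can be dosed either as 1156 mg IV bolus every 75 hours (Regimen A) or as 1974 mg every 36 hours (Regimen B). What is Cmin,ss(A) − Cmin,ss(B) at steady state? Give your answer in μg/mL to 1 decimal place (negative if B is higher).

Regimen A: f = (1/2)^(75/23) ≈ 0.1043; Cmin,ss = (1156/150)·f/(1−f) ≈ 0.897 μg/mL.
Regimen B: f = (1/2)^(36/23) ≈ 0.3379; Cmin,ss = (1974/150)·f/(1−f) ≈ 6.716 μg/mL.
Difference ≈ 0.897 − 6.716 ≈ -5.819 μg/mL.

-5.8 μg/mL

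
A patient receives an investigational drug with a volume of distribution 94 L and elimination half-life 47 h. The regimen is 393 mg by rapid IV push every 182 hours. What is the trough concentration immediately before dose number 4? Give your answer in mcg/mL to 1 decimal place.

0.3 mcg/mL

f = (1/2)^(τ/t½) = (1/2)^(182/47) ≈ 0.0683.
C₀ = D/Vd = 393/94 ≈ 4.181 mcg/mL.
Before the 4th dose, 3 doses have been given. Superposition: Cmin = C₀·(f + f² + … + f^3).
≈ 4.181 × (0.0683 + 0.0047 + 0.0003) ≈ 4.181 × 0.0733 ≈ 0.306 mcg/mL.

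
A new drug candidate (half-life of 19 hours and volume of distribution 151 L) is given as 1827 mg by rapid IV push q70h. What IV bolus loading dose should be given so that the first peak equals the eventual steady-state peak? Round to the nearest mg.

1981 mg

f = (1/2)^(70/19) ≈ 0.077793; accumulation ratio R = 1/(1−f) ≈ 1.08436.
Loading dose to hit Cmax,ss on first dose: D_load = D_maint·R ≈ 1827 × 1.08436 ≈ 1981.13 mg.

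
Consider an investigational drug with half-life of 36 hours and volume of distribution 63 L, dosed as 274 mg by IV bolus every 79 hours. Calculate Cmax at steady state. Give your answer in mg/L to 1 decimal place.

Over one 79-h interval, 79/36 ≈ 2.1944 half-lives elapse, leaving f ≈ 0.2185 of each dose.
At steady state, accumulation factor R = 1/(1 − e^(−kτ)) ≈ 1.2796.
Single-dose peak C₀ = D/Vd = 274/63 ≈ 4.349 mg/L.
Steady-state peak Cmax,ss = C₀·R ≈ 4.349 × 1.2796 ≈ 5.565 mg/L.

5.6 mg/L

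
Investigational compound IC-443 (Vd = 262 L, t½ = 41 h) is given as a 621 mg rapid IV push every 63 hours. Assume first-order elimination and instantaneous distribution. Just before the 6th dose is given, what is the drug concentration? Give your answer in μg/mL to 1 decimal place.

1.2 μg/mL

f = (1/2)^(τ/t½) = (1/2)^(63/41) ≈ 0.3447.
C₀ = D/Vd = 621/262 ≈ 2.370 μg/mL.
Before the 6th dose, 5 doses have been given. Superposition: Cmin = C₀·(f + f² + … + f^5).
≈ 2.370 × (0.3447 + 0.1188 + 0.0410 + 0.0141 + 0.0049) ≈ 2.370 × 0.5235 ≈ 1.241 μg/mL.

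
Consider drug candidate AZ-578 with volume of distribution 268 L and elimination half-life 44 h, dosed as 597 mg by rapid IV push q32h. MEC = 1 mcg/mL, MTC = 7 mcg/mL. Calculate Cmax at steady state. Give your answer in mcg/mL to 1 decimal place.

5.6 mcg/mL

Over one 32-h interval, 32/44 ≈ 0.72727 half-lives elapse, leaving f ≈ 0.6040 of each dose.
Accumulation ratio R = 1/(1 − f) ≈ 1/0.3960 ≈ 2.5253.
Each bolus raises the concentration by D/Vd = 597/268 ≈ 2.228 mcg/mL.
Steady-state peak Cmax,ss = C₀·R ≈ 2.228 × 2.5253 ≈ 5.626 mcg/mL.
Peak 5.6 mcg/mL vs MTC 7 mcg/mL: below toxic threshold.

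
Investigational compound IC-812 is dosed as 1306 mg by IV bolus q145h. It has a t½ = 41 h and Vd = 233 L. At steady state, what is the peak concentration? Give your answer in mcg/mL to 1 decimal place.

Over one 145-h interval, 145/41 ≈ 3.5366 half-lives elapse, leaving f ≈ 0.0862 of each dose.
At steady state, accumulation factor R = 1/(1 − e^(−kτ)) ≈ 1.0943.
Each bolus raises the concentration by D/Vd = 1306/233 ≈ 5.605 mcg/mL.
Steady-state peak Cmax,ss = C₀·R ≈ 5.605 × 1.0943 ≈ 6.134 mcg/mL.

6.1 mcg/mL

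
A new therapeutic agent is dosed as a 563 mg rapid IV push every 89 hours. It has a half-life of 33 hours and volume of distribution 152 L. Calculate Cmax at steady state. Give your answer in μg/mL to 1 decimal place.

τ/t½ = 89/33 ≈ 2.697, so fraction remaining f = (1/2)^(89/33) ≈ 0.1542.
At steady state, accumulation factor R = 1/(1 − e^(−kτ)) ≈ 1.1823.
Single-dose peak C₀ = D/Vd = 563/152 ≈ 3.704 μg/mL.
Steady-state peak Cmax,ss = C₀·R ≈ 3.704 × 1.1823 ≈ 4.379 μg/mL.

4.4 μg/mL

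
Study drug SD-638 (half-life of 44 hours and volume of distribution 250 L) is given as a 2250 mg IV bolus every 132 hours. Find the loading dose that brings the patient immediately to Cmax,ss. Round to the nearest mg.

f = (1/2)^(132/44) ≈ 0.125000; accumulation ratio R = 1/(1−f) ≈ 1.14286.
Loading dose to hit Cmax,ss on first dose: D_load = D_maint·R ≈ 2250 × 1.14286 ≈ 2571.43 mg.

2571 mg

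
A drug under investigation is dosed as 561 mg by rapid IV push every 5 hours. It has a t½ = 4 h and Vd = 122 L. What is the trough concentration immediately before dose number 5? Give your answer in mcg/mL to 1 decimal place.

3.2 mcg/mL

f = (1/2)^(τ/t½) = (1/2)^(5/4) ≈ 0.4204.
C₀ = D/Vd = 561/122 ≈ 4.598 mcg/mL.
Before the 5th dose, 4 doses have been given. Superposition: Cmin = C₀·(f + f² + … + f^4).
≈ 4.598 × (0.4204 + 0.1767 + 0.0743 + 0.0312) ≈ 4.598 × 0.7026 ≈ 3.231 mcg/mL.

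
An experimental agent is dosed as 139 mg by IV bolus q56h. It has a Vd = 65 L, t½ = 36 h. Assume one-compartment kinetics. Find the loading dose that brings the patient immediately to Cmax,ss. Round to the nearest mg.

211 mg

f = (1/2)^(56/36) ≈ 0.340198; accumulation ratio R = 1/(1−f) ≈ 1.51561.
Loading dose to hit Cmax,ss on first dose: D_load = D_maint·R ≈ 139 × 1.51561 ≈ 210.67 mg.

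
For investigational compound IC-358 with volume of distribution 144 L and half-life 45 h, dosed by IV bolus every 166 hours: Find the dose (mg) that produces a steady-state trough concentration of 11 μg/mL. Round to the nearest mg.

τ/t½ = 166/45 ≈ 3.6889, so f = (1/2)^(166/45) ≈ 0.077541.
Cmin,ss = (D/Vd)·f/(1−f), so D = Cmin,ss·Vd·(1−f)/f.
D = 11 × 144 × (1−f)/f ≈ 11 × 144 × 11.89640 ≈ 18843.90 mg.

18844 mg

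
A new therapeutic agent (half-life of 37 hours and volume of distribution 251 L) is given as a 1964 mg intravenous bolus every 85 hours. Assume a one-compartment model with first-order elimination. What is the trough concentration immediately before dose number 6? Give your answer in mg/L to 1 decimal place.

f = (1/2)^(τ/t½) = (1/2)^(85/37) ≈ 0.2034.
C₀ = D/Vd = 1964/251 ≈ 7.825 mg/L.
Before the 6th dose, 5 doses have been given. Superposition: Cmin = C₀·(f + f² + … + f^5).
≈ 7.825 × (0.2034 + 0.0414 + 0.0084 + 0.0017 + 0.0003) ≈ 7.825 × 0.2552 ≈ 1.997 mg/L.

2.0 mg/L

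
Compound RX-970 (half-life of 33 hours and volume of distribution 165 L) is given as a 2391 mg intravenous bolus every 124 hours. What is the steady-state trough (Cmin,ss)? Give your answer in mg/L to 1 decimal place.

1.2 mg/L

τ/t½ = 124/33 ≈ 3.7576, so fraction remaining f = (1/2)^(124/33) ≈ 0.0739.
Each bolus raises the concentration by D/Vd = 2391/165 ≈ 14.491 mg/L.
Steady-state trough Cmin,ss = C₀·f/(1−f) ≈ 14.491 × 0.0739/0.9261 ≈ 1.156 mg/L.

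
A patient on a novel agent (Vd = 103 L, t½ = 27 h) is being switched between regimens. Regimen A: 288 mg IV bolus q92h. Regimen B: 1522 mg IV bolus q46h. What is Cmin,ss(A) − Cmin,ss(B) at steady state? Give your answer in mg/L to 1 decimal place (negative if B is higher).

-6.3 mg/L

Regimen A: f = (1/2)^(92/27) ≈ 0.0942; Cmin,ss = (288/103)·f/(1−f) ≈ 0.291 mg/L.
Regimen B: f = (1/2)^(46/27) ≈ 0.3070; Cmin,ss = (1522/103)·f/(1−f) ≈ 6.546 mg/L.
Difference ≈ 0.291 − 6.546 ≈ -6.255 mg/L.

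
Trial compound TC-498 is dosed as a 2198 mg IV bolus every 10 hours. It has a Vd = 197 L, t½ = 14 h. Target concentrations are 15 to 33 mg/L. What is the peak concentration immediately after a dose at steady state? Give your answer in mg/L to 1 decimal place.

28.6 mg/L

k = ln2/t½ = ln2/14 ≈ 0.049511 h⁻¹; fraction remaining f = e^(−kτ) = e^(−0.049511×10) ≈ 0.6095.
At steady state, accumulation factor R = 1/(1 − e^(−kτ)) ≈ 2.5608.
Single-dose peak C₀ = D/Vd = 2198/197 ≈ 11.157 mg/L.
Steady-state peak Cmax,ss = C₀·R ≈ 11.157 × 2.5608 ≈ 28.571 mg/L.
Peak 28.6 mg/L vs MTC 33 mg/L: below toxic threshold.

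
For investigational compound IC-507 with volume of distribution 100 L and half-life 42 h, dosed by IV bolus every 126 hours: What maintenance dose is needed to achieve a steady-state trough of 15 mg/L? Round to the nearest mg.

τ/t½ = 126/42 ≈ 3, so f = (1/2)^(126/42) ≈ 0.125000.
Cmin,ss = (D/Vd)·f/(1−f), so D = Cmin,ss·Vd·(1−f)/f.
D = 15 × 100 × (1−f)/f ≈ 15 × 100 × 7.00000 ≈ 10500.00 mg.

10500 mg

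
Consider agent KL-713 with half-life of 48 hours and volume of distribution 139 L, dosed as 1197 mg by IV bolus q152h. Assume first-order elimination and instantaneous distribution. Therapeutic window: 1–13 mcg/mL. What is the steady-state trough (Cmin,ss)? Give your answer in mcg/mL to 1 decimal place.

1.1 mcg/mL

k = ln2/t½ = ln2/48 ≈ 0.014441 h⁻¹; fraction remaining f = e^(−kτ) = e^(−0.014441×152) ≈ 0.1114.
At steady state, accumulation factor R = 1/(1 − e^(−kτ)) ≈ 1.1254.
Single-dose peak C₀ = D/Vd = 1197/139 ≈ 8.612 mcg/mL.
Cmax,ss = C₀/(1 − f) ≈ 8.612/0.8886 ≈ 9.692 mcg/mL.
Steady-state trough Cmin,ss = Cmax,ss·f ≈ 9.692 × 0.1114 ≈ 1.080 mcg/mL.
Trough 1.1 mcg/mL vs MEC 1 mcg/mL: adequate.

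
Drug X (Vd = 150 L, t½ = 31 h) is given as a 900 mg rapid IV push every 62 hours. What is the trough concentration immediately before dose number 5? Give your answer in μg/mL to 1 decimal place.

2.0 μg/mL

f = (1/2)^(τ/t½) = (1/2)^(62/31) ≈ 0.2500.
C₀ = D/Vd = 900/150 ≈ 6.000 μg/mL.
Before the 5th dose, 4 doses have been given. Superposition: Cmin = C₀·(f + f² + … + f^4).
≈ 6.000 × (0.2500 + 0.0625 + 0.0156 + 0.0039) ≈ 6.000 × 0.3320 ≈ 1.992 μg/mL.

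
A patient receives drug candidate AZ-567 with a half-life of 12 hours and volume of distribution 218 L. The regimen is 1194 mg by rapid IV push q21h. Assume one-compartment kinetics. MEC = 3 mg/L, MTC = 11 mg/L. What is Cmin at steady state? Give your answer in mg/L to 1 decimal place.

k = ln2/t½ = ln2/12 ≈ 0.057762 h⁻¹; fraction remaining f = e^(−kτ) = e^(−0.057762×21) ≈ 0.2973.
Each bolus raises the concentration by D/Vd = 1194/218 ≈ 5.477 mg/L.
Steady-state trough Cmin,ss = C₀·f/(1−f) ≈ 5.477 × 0.2973/0.7027 ≈ 2.317 mg/L.
Trough 2.3 mg/L vs MEC 3 mg/L: subtherapeutic.

2.3 mg/L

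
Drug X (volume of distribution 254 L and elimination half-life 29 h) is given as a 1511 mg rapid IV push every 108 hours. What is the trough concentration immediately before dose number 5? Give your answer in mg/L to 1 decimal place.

0.5 mg/L

f = (1/2)^(τ/t½) = (1/2)^(108/29) ≈ 0.0757.
C₀ = D/Vd = 1511/254 ≈ 5.949 mg/L.
Before the 5th dose, 4 doses have been given. Superposition: Cmin = C₀·(f + f² + … + f^4).
≈ 5.949 × (0.0757 + 0.0057 + 0.0004 + 0.0000) ≈ 5.949 × 0.0818 ≈ 0.487 mg/L.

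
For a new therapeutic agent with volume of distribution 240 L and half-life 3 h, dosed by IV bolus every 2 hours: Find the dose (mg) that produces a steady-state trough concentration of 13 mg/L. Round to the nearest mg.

τ/t½ = 2/3 ≈ 0.66667, so f = (1/2)^(2/3) ≈ 0.629961.
Cmin,ss = (D/Vd)·f/(1−f), so D = Cmin,ss·Vd·(1−f)/f.
D = 13 × 240 × (1−f)/f ≈ 13 × 240 × 0.58740 ≈ 1832.69 mg.

1833 mg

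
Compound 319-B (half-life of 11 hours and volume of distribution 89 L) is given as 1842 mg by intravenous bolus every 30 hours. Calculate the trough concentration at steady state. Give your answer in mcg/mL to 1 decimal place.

Over one 30-h interval, 30/11 ≈ 2.7273 half-lives elapse, leaving f ≈ 0.1510 of each dose.
Each bolus raises the concentration by D/Vd = 1842/89 ≈ 20.697 mcg/mL.
Steady-state trough Cmin,ss = C₀·f/(1−f) ≈ 20.697 × 0.1510/0.8490 ≈ 3.681 mcg/mL.

3.7 mcg/mL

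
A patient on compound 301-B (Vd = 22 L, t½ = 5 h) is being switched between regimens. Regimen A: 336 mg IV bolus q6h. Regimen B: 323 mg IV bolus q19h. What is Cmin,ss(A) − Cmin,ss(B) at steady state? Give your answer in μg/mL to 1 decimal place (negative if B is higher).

Regimen A: f = (1/2)^(6/5) ≈ 0.4353; Cmin,ss = (336/22)·f/(1−f) ≈ 11.773 μg/mL.
Regimen B: f = (1/2)^(19/5) ≈ 0.0718; Cmin,ss = (323/22)·f/(1−f) ≈ 1.136 μg/mL.
Difference ≈ 11.773 − 1.136 ≈ 10.637 μg/mL.

10.6 μg/mL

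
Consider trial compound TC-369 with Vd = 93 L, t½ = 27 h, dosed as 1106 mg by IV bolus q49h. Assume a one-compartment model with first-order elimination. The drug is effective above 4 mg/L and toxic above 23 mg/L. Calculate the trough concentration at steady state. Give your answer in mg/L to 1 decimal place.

4.7 mg/L

k = ln2/t½ = ln2/27 ≈ 0.025672 h⁻¹; fraction remaining f = e^(−kτ) = e^(−0.025672×49) ≈ 0.2842.
Single-dose peak C₀ = D/Vd = 1106/93 ≈ 11.892 mg/L.
Steady-state trough Cmin,ss = C₀·f/(1−f) ≈ 11.892 × 0.2842/0.7158 ≈ 4.722 mg/L.
Trough 4.7 mg/L vs MEC 4 mg/L: adequate.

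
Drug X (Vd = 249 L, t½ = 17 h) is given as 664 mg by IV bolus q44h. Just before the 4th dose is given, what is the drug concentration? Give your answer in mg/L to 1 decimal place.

f = (1/2)^(τ/t½) = (1/2)^(44/17) ≈ 0.1663.
C₀ = D/Vd = 664/249 ≈ 2.667 mg/L.
Before the 4th dose, 3 doses have been given. Superposition: Cmin = C₀·(f + f² + … + f^3).
≈ 2.667 × (0.1663 + 0.0277 + 0.0046) ≈ 2.667 × 0.1986 ≈ 0.530 mg/L.

0.5 mg/L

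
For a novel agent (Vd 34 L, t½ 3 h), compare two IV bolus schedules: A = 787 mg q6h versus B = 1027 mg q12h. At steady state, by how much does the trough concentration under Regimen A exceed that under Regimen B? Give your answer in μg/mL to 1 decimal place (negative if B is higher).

Regimen A: f = (1/2)^(6/3) ≈ 0.2500; Cmin,ss = (787/34)·f/(1−f) ≈ 7.716 μg/mL.
Regimen B: f = (1/2)^(12/3) ≈ 0.0625; Cmin,ss = (1027/34)·f/(1−f) ≈ 2.014 μg/mL.
Difference ≈ 7.716 − 2.014 ≈ 5.702 μg/mL.

5.7 μg/mL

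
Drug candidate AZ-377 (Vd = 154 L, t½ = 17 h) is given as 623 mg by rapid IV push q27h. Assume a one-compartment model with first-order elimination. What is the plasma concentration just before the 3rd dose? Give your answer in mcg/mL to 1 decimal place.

f = (1/2)^(τ/t½) = (1/2)^(27/17) ≈ 0.3326.
C₀ = D/Vd = 623/154 ≈ 4.045 mcg/mL.
Before the 3rd dose, 2 doses have been given. Superposition: Cmin = C₀·(f + f²).
≈ 4.045 × (0.3326 + 0.1106) ≈ 4.045 × 0.4432 ≈ 1.793 mcg/mL.

1.8 mcg/mL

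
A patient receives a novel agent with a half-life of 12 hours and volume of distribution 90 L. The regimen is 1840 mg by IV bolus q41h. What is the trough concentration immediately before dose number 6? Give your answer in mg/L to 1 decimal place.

2.1 mg/L

f = (1/2)^(τ/t½) = (1/2)^(41/12) ≈ 0.0936.
C₀ = D/Vd = 1840/90 ≈ 20.444 mg/L.
Before the 6th dose, 5 doses have been given. Superposition: Cmin = C₀·(f + f² + … + f^5).
≈ 20.444 × (0.0936 + 0.0088 + 0.0008 + 0.0001 + 0.0000) ≈ 20.444 × 0.1033 ≈ 2.112 mg/L.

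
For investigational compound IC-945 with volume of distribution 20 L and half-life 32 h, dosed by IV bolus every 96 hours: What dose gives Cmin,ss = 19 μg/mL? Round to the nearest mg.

τ/t½ = 96/32 ≈ 3, so f = (1/2)^(96/32) ≈ 0.125000.
Cmin,ss = (D/Vd)·f/(1−f), so D = Cmin,ss·Vd·(1−f)/f.
D = 19 × 20 × (1−f)/f ≈ 19 × 20 × 7.00000 ≈ 2660.00 mg.

2660 mg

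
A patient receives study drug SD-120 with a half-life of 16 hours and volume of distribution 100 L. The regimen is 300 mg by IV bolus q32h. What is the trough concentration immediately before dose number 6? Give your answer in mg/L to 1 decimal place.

1.0 mg/L

f = (1/2)^(τ/t½) = (1/2)^(32/16) ≈ 0.2500.
C₀ = D/Vd = 300/100 ≈ 3.000 mg/L.
Before the 6th dose, 5 doses have been given. Superposition: Cmin = C₀·(f + f² + … + f^5).
≈ 3.000 × (0.2500 + 0.0625 + 0.0156 + 0.0039 + 0.0010) ≈ 3.000 × 0.3330 ≈ 0.999 mg/L.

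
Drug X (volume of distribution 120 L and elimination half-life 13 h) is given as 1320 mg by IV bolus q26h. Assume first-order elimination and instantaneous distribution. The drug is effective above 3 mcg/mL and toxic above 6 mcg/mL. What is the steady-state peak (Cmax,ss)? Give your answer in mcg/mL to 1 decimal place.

14.7 mcg/mL

The dosing interval is 2 half-lives, so f = 2^(−2) = 0.25.
At steady state, R = 1/(1 − 0.25) = 4/3.
Single-dose peak C₀ = D/Vd = 1320/120 = 11 mcg/mL.
Steady-state peak Cmax,ss = C₀·R = 11 × 4/3 ≈ 14.667 mcg/mL.
Peak 14.7 mcg/mL vs MTC 6 mcg/mL: exceeds toxic threshold.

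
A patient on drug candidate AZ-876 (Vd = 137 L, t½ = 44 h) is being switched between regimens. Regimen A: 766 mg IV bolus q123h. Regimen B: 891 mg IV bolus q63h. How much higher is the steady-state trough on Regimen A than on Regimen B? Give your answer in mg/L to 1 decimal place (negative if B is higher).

Regimen A: f = (1/2)^(123/44) ≈ 0.1440; Cmin,ss = (766/137)·f/(1−f) ≈ 0.941 mg/L.
Regimen B: f = (1/2)^(63/44) ≈ 0.3707; Cmin,ss = (891/137)·f/(1−f) ≈ 3.831 mg/L.
Difference ≈ 0.941 − 3.831 ≈ -2.890 mg/L.

-2.9 mg/L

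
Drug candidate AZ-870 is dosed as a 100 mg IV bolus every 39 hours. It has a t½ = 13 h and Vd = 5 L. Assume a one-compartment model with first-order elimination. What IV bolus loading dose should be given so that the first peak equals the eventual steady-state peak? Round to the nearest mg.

f = (1/2)^(39/13) ≈ 0.125000; accumulation ratio R = 1/(1−f) ≈ 1.14286.
Loading dose to hit Cmax,ss on first dose: D_load = D_maint·R ≈ 100 × 1.14286 ≈ 114.29 mg.

114 mg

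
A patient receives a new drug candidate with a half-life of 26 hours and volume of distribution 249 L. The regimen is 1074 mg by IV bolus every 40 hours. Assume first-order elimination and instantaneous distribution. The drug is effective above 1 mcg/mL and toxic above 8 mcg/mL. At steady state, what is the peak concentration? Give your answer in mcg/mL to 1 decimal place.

Over one 40-h interval, 40/26 ≈ 1.5385 half-lives elapse, leaving f ≈ 0.3443 of each dose.
At steady state, accumulation factor R = 1/(1 − e^(−kτ)) ≈ 1.5251.
Single-dose peak C₀ = D/Vd = 1074/249 ≈ 4.313 mcg/mL.
Cmax,ss = C₀/(1 − f) ≈ 4.313/0.6557 ≈ 6.578 mcg/mL.
Peak 6.6 mcg/mL vs MTC 8 mcg/mL: below toxic threshold.

6.6 mcg/mL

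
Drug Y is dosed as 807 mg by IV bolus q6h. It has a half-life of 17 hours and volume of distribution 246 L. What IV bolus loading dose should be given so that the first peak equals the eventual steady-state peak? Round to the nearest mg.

3719 mg

f = (1/2)^(6/17) ≈ 0.782986; accumulation ratio R = 1/(1−f) ≈ 4.60800.
Loading dose to hit Cmax,ss on first dose: D_load = D_maint·R ≈ 807 × 4.60800 ≈ 3718.66 mg.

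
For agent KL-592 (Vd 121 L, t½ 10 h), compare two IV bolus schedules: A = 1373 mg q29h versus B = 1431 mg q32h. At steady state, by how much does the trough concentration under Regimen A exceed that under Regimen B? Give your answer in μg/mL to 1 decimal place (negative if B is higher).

0.3 μg/mL

Regimen A: f = (1/2)^(29/10) ≈ 0.1340; Cmin,ss = (1373/121)·f/(1−f) ≈ 1.756 μg/mL.
Regimen B: f = (1/2)^(32/10) ≈ 0.1088; Cmin,ss = (1431/121)·f/(1−f) ≈ 1.444 μg/mL.
Difference ≈ 1.756 − 1.444 ≈ 0.312 μg/mL.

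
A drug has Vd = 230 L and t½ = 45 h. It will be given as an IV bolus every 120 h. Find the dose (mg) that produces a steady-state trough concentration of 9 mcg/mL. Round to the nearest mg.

11074 mg

τ/t½ = 120/45 ≈ 2.6667, so f = (1/2)^(120/45) ≈ 0.157490.
Cmin,ss = (D/Vd)·f/(1−f), so D = Cmin,ss·Vd·(1−f)/f.
D = 9 × 230 × (1−f)/f ≈ 9 × 230 × 5.34961 ≈ 11073.69 mg.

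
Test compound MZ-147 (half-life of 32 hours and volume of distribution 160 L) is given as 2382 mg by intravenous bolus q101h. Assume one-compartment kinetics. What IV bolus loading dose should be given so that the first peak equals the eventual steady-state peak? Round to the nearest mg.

f = (1/2)^(101/32) ≈ 0.112169; accumulation ratio R = 1/(1−f) ≈ 1.12634.
Loading dose to hit Cmax,ss on first dose: D_load = D_maint·R ≈ 2382 × 1.12634 ≈ 2682.94 mg.

2683 mg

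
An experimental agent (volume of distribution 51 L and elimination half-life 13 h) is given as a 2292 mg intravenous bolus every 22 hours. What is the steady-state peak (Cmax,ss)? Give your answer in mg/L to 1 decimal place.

65.1 mg/L

k = ln2/t½ = ln2/13 ≈ 0.053319 h⁻¹; fraction remaining f = e^(−kτ) = e^(−0.053319×22) ≈ 0.3094.
Accumulation ratio R = 1/(1 − f) ≈ 1/0.6906 ≈ 1.4480.
Single-dose peak C₀ = D/Vd = 2292/51 ≈ 44.941 mg/L.
Steady-state peak Cmax,ss = C₀·R ≈ 44.941 × 1.4480 ≈ 65.075 mg/L.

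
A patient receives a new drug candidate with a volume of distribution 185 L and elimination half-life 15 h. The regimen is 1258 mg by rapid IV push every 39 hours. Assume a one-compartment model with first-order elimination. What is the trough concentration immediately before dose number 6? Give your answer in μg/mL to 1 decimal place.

f = (1/2)^(τ/t½) = (1/2)^(39/15) ≈ 0.1649.
C₀ = D/Vd = 1258/185 ≈ 6.800 μg/mL.
Before the 6th dose, 5 doses have been given. Superposition: Cmin = C₀·(f + f² + … + f^5).
≈ 6.800 × (0.1649 + 0.0272 + 0.0045 + 0.0007 + 0.0001) ≈ 6.800 × 0.1974 ≈ 1.342 μg/mL.

1.3 μg/mL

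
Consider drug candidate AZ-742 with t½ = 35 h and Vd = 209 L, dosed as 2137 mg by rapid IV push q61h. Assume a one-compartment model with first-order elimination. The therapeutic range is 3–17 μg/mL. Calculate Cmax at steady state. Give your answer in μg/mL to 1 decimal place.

14.6 μg/mL

τ/t½ = 61/35 ≈ 1.7429, so fraction remaining f = (1/2)^(61/35) ≈ 0.2988.
At steady state, accumulation factor R = 1/(1 − e^(−kτ)) ≈ 1.4261.
Each bolus raises the concentration by D/Vd = 2137/209 ≈ 10.225 μg/mL.
Cmax,ss = C₀/(1 − f) ≈ 10.225/0.7012 ≈ 14.582 μg/mL.
Peak 14.6 μg/mL vs MTC 17 μg/mL: below toxic threshold.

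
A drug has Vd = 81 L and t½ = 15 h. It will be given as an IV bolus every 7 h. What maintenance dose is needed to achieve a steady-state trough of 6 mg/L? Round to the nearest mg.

186 mg

τ/t½ = 7/15 ≈ 0.46667, so f = (1/2)^(7/15) ≈ 0.723635.
Cmin,ss = (D/Vd)·f/(1−f), so D = Cmin,ss·Vd·(1−f)/f.
D = 6 × 81 × (1−f)/f ≈ 6 × 81 × 0.38191 ≈ 185.61 mg.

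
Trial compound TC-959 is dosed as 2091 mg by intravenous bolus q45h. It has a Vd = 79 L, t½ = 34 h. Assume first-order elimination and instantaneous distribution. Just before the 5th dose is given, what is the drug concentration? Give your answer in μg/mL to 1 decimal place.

f = (1/2)^(τ/t½) = (1/2)^(45/34) ≈ 0.3996.
C₀ = D/Vd = 2091/79 ≈ 26.468 μg/mL.
Before the 5th dose, 4 doses have been given. Superposition: Cmin = C₀·(f + f² + … + f^4).
≈ 26.468 × (0.3996 + 0.1597 + 0.0638 + 0.0255) ≈ 26.468 × 0.6486 ≈ 17.167 μg/mL.

17.2 μg/mL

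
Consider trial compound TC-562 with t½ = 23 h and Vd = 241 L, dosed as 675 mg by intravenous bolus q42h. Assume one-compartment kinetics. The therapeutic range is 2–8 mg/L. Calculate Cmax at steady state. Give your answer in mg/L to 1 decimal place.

3.9 mg/L

k = ln2/t½ = ln2/23 ≈ 0.030137 h⁻¹; fraction remaining f = e^(−kτ) = e^(−0.030137×42) ≈ 0.2820.
Accumulation ratio R = 1/(1 − f) ≈ 1/0.7180 ≈ 1.3928.
Single-dose peak C₀ = D/Vd = 675/241 ≈ 2.801 mg/L.
Steady-state peak Cmax,ss = C₀·R ≈ 2.801 × 1.3928 ≈ 3.901 mg/L.
Peak 3.9 mg/L vs MTC 8 mg/L: below toxic threshold.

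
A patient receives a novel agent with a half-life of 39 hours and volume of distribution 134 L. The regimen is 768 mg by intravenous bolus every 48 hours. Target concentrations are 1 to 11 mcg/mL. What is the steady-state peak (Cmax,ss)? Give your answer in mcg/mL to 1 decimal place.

Over one 48-h interval, 48/39 ≈ 1.2308 half-lives elapse, leaving f ≈ 0.4261 of each dose.
Accumulation ratio R = 1/(1 − f) ≈ 1/0.5739 ≈ 1.7425.
Each bolus raises the concentration by D/Vd = 768/134 ≈ 5.731 mcg/mL.
Steady-state peak Cmax,ss = C₀·R ≈ 5.731 × 1.7425 ≈ 9.986 mcg/mL.
Peak 10.0 mcg/mL vs MTC 11 mcg/mL: below toxic threshold.

10.0 mcg/mL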